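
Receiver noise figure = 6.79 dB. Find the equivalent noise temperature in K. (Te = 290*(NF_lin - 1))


NF_lin = 10^(6.79/10) = 4.775293
Te = 290 * (4.775293 - 1) = 1094.8 K

1094.8 K


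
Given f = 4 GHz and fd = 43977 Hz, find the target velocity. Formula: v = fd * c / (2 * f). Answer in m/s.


v = 43977 * 3e8 / (2 * 4000000000.0) = 1649.1 m/s

1649.1 m/s


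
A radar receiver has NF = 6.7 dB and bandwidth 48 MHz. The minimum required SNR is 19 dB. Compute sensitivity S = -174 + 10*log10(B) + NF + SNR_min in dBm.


10*log10(48000000.0) = 76.81
S = -174 + 76.81 + 6.7 + 19 = -71.5 dBm

-71.5 dBm


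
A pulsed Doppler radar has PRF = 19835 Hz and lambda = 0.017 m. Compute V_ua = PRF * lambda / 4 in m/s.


V_ua = 19835 * 0.017 / 4 = 84.3 m/s

84.3 m/s


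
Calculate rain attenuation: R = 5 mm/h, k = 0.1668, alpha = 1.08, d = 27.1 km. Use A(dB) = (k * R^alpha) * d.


gamma = 0.1668 * 5^1.08 = 0.948601 dB/km
A = 0.948601 * 27.1 = 25.71 dB

25.71 dB


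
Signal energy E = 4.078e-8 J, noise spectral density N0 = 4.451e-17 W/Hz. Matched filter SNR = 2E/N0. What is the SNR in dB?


SNR_lin = 2 * 4.078e-8 / 4.451e-17 = 1.832e9
SNR_dB = 10*log10(1.832e9) = 92.6 dB

92.6 dB


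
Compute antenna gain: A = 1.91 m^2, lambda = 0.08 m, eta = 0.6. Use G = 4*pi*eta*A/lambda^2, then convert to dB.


G_linear = 4*pi*0.6*1.91/0.08^2 = 2250.17
G_dB = 10*log10(2250.17) = 33.5 dB

33.5 dB


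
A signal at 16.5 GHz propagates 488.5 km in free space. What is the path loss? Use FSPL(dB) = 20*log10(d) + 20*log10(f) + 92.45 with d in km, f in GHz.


20*log10(488.5) = 53.78
20*log10(16.5) = 24.35
FSPL = 170.6 dB

170.6 dB


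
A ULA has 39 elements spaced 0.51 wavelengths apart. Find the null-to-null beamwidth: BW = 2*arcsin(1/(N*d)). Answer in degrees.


1/(N*d) = 1/(39*0.51) = 0.050277
BW = 2*arcsin(0.050277) = 5.8 degrees

5.8 degrees


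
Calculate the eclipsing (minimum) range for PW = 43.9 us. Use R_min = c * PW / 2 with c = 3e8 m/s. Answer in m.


R_min = 3e8 * 43.9e-6 / 2 = 6585.0 m

6585.0 m


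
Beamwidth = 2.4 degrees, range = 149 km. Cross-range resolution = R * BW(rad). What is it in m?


BW_rad = 0.041887902
CR = 149000 * 0.041887902 = 6241.3 m

6241.3 m


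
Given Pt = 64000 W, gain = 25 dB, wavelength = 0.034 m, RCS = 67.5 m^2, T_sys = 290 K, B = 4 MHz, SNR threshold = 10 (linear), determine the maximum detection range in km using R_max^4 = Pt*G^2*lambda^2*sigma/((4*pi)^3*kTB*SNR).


G_lin = 10^(25/10) = 316.227766
R^4 = 64000 * 316.227766^2 * 0.034^2 * 67.5 / ((4*pi)^3 * 1.38e-23 * 290 * 4000000.0 * 10)
R^4 = 1.57208e18 m^4
R_max = (1.57208e18)^(1/4) = 35409.4 m = 35.4 km

35.4 km


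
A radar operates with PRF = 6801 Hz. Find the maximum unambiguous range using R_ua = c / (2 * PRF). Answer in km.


R_ua = 3e8 / (2 * 6801) = 22055.6 m = 22.1 km

22.1 km


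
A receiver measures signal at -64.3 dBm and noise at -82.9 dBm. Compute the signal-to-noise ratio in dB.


SNR = -64.3 - (-82.9) = 18.6 dB

18.6 dB


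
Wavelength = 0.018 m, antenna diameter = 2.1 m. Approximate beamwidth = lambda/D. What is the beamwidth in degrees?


BW_rad = 0.018 / 2.1 = 0.008571
BW_deg = 0.49 degrees

0.49 degrees


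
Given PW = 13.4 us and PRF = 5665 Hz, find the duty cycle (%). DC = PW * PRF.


DC = 13.4e-6 * 5665 * 100 = 7.59%

7.59%


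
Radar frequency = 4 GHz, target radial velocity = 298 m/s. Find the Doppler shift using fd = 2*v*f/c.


fd = 2 * 298 * 4000000000.0 / 3e8 = 7946.7 Hz

7946.7 Hz


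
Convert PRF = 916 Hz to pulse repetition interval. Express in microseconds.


PRI = 1/916 = 0.0010917031 s = 1091.7 us

1091.7 us


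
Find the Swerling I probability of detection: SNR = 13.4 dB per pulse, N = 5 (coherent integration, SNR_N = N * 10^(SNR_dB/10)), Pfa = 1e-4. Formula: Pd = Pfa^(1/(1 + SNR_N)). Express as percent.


SNR_lin = 10^(13.4/10) = 21.87762
SNR_N = 5 * 21.87762 = 109.3881
1/(1 + SNR_N) = 1/110.3881 = 0.0090589
Pd = (1e-4)^0.0090589 = 0.91995
Pd = 92.0%

92.0%


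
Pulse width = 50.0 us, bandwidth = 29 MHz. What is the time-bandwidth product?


TBP = 50.0 * 29 = 1450.0

1450.0


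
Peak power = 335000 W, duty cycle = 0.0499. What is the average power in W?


P_avg = 335000 * 0.0499 = 16716.5 W

16716.5 W


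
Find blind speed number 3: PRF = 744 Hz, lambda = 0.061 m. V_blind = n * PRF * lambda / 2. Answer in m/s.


V_blind = 3 * 744 * 0.061 / 2 = 68.1 m/s

68.1 m/s


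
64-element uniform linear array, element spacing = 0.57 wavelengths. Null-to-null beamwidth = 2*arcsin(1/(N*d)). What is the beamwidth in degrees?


1/(N*d) = 1/(64*0.57) = 0.027412
BW = 2*arcsin(0.027412) = 3.1 degrees

3.1 degrees


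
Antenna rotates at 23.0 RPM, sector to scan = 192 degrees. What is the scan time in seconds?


t = 192 / (23.0 * 360) * 60 = 1.39 s

1.39 s


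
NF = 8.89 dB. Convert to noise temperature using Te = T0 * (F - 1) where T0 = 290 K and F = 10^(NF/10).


NF_lin = 10^(8.89/10) = 7.744618
Te = 290 * (7.744618 - 1) = 1955.9 K

1955.9 K


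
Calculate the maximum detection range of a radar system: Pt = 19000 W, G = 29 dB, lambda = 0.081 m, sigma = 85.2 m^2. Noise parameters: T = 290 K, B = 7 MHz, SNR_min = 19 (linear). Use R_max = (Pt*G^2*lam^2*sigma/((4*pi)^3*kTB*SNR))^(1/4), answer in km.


G_lin = 10^(29/10) = 794.328235
R^4 = 19000 * 794.328235^2 * 0.081^2 * 85.2 / ((4*pi)^3 * 1.38e-23 * 290 * 7000000.0 * 19)
R^4 = 6.34461e18 m^4
R_max = (6.34461e18)^(1/4) = 50188.2 m = 50.2 km

50.2 km


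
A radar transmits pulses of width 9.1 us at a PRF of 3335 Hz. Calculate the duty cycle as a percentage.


DC = 9.1e-6 * 3335 * 100 = 3.03%

3.03%


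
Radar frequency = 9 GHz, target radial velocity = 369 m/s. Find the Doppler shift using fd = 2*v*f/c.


fd = 2 * 369 * 9000000000.0 / 3e8 = 22140.0 Hz

22140.0 Hz


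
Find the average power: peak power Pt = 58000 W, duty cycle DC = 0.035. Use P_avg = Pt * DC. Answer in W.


P_avg = 58000 * 0.035 = 2030.0 W

2030.0 W


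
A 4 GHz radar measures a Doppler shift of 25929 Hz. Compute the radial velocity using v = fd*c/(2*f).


v = 25929 * 3e8 / (2 * 4000000000.0) = 972.3 m/s

972.3 m/s


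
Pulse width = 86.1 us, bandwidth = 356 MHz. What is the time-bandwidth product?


TBP = 86.1 * 356 = 30651.6

30651.6


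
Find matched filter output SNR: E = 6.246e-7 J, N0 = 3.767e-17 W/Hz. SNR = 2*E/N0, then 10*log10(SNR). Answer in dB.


SNR_lin = 2 * 6.246e-7 / 3.767e-17 = 3.316e10
SNR_dB = 10*log10(3.316e10) = 105.2 dB

105.2 dB


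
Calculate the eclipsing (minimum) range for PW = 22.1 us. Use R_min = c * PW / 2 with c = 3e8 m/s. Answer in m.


R_min = 3e8 * 22.1e-6 / 2 = 3315.0 m

3315.0 m


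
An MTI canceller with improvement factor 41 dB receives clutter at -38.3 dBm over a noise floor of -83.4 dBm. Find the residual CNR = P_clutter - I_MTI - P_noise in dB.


CNR = -38.3 - 41 - (-83.4) = 4.1 dB

4.1 dB


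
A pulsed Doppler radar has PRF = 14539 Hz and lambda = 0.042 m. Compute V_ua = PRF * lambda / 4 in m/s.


V_ua = 14539 * 0.042 / 4 = 152.7 m/s

152.7 m/s


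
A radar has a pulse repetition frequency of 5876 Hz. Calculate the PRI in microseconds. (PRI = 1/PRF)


PRI = 1/5876 = 0.0001701838 s = 170.2 us

170.2 us


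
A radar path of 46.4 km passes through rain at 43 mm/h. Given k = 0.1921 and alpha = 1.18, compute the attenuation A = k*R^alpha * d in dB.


gamma = 0.1921 * 43^1.18 = 16.256241 dB/km
A = 16.256241 * 46.4 = 754.29 dB

754.29 dB


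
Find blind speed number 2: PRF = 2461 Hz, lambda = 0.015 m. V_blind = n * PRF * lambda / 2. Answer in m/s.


V_blind = 2 * 2461 * 0.015 / 2 = 36.9 m/s

36.9 m/s


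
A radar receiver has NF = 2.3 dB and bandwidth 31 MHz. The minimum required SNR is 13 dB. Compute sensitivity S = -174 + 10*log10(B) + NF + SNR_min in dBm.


10*log10(31000000.0) = 74.91
S = -174 + 74.91 + 2.3 + 13 = -83.8 dBm

-83.8 dBm


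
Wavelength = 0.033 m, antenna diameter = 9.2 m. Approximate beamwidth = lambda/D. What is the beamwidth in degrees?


BW_rad = 0.033 / 9.2 = 0.003587
BW_deg = 0.21 degrees

0.21 degrees


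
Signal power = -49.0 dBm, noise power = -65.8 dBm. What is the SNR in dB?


SNR = -49.0 - (-65.8) = 16.8 dB

16.8 dB


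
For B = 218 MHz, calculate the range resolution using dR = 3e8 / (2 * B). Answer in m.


dR = 3e8 / (2 * 218000000.0) = 0.69 m

0.69 m


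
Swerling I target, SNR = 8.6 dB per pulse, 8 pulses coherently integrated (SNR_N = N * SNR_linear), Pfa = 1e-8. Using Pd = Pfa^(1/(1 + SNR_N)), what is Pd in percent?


SNR_lin = 10^(8.6/10) = 7.24436
SNR_N = 8 * 7.24436 = 57.95488
1/(1 + SNR_N) = 1/58.95488 = 0.0169621
Pd = (1e-8)^0.0169621 = 0.73165
Pd = 73.2%

73.2%


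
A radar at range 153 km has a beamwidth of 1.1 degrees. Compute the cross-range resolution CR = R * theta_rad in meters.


BW_rad = 0.019198622
CR = 153000 * 0.019198622 = 2937.4 m

2937.4 m


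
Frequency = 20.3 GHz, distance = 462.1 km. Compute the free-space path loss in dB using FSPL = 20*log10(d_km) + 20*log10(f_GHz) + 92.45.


20*log10(462.1) = 53.29
20*log10(20.3) = 26.15
FSPL = 171.9 dB

171.9 dB


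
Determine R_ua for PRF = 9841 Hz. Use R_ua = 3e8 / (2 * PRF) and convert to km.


R_ua = 3e8 / (2 * 9841) = 15242.4 m = 15.2 km

15.2 km


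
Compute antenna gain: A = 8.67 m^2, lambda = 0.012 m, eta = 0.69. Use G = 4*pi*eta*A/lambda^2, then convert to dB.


G_linear = 4*pi*0.69*8.67/0.012^2 = 522054.16
G_dB = 10*log10(522054.16) = 57.2 dB

57.2 dB


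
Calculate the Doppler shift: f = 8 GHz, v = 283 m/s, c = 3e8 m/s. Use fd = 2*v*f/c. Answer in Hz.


fd = 2 * 283 * 8000000000.0 / 3e8 = 15093.3 Hz

15093.3 Hz


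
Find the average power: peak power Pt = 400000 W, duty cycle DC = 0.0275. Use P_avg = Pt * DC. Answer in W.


P_avg = 400000 * 0.0275 = 11000.0 W

11000.0 W


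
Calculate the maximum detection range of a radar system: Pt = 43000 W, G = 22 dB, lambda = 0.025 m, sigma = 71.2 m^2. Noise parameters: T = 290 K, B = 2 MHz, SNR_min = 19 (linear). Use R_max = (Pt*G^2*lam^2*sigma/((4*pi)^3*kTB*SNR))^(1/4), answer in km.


G_lin = 10^(22/10) = 158.489319
R^4 = 43000 * 158.489319^2 * 0.025^2 * 71.2 / ((4*pi)^3 * 1.38e-23 * 290 * 2000000.0 * 19)
R^4 = 1.59272e17 m^4
R_max = (1.59272e17)^(1/4) = 19977.2 m = 20.0 km

20.0 km


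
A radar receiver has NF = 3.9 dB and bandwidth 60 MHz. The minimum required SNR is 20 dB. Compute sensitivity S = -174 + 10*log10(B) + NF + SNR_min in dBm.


10*log10(60000000.0) = 77.78
S = -174 + 77.78 + 3.9 + 20 = -72.3 dBm

-72.3 dBm


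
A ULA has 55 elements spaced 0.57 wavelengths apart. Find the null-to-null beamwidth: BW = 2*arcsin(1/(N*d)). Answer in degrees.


1/(N*d) = 1/(55*0.57) = 0.031898
BW = 2*arcsin(0.031898) = 3.7 degrees

3.7 degrees


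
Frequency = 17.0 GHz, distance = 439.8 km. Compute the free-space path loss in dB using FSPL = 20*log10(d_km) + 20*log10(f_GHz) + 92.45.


20*log10(439.8) = 52.87
20*log10(17.0) = 24.61
FSPL = 169.9 dB

169.9 dB


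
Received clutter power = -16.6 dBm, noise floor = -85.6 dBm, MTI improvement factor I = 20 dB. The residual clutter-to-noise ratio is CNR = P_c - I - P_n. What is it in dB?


CNR = -16.6 - 20 - (-85.6) = 49.0 dB

49.0 dB


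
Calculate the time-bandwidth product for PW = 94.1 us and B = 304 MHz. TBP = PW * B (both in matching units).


TBP = 94.1 * 304 = 28606.4

28606.4


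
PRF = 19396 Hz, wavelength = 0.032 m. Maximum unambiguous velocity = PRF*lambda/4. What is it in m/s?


V_ua = 19396 * 0.032 / 4 = 155.2 m/s

155.2 m/s


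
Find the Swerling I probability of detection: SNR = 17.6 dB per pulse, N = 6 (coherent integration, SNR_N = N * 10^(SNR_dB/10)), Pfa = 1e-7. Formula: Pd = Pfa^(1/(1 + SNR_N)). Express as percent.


SNR_lin = 10^(17.6/10) = 57.54399
SNR_N = 6 * 57.54399 = 345.26394
1/(1 + SNR_N) = 1/346.26394 = 0.002888
Pd = (1e-7)^0.002888 = 0.95452
Pd = 95.5%

95.5%


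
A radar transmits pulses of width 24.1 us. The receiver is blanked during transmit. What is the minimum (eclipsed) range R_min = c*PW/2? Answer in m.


R_min = 3e8 * 24.1e-6 / 2 = 3615.0 m

3615.0 m


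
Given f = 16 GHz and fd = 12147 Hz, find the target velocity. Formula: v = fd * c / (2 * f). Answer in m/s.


v = 12147 * 3e8 / (2 * 16000000000.0) = 113.9 m/s

113.9 m/s


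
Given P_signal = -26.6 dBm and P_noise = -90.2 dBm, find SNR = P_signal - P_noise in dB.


SNR = -26.6 - (-90.2) = 63.6 dB

63.6 dB


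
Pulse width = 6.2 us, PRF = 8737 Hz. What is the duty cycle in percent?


DC = 6.2e-6 * 8737 * 100 = 5.42%

5.42%


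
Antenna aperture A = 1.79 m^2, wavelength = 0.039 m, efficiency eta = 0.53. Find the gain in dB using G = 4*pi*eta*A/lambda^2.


G_linear = 4*pi*0.53*1.79/0.039^2 = 7838.08
G_dB = 10*log10(7838.08) = 38.9 dB

38.9 dB


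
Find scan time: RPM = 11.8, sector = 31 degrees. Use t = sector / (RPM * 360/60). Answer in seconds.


t = 31 / (11.8 * 360) * 60 = 0.44 s

0.44 s


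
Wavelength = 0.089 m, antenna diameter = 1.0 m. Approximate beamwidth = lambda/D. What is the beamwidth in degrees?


BW_rad = 0.089 / 1.0 = 0.089
BW_deg = 5.1 degrees

5.1 degrees


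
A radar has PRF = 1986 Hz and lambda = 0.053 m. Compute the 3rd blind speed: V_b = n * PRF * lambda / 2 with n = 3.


V_blind = 3 * 1986 * 0.053 / 2 = 157.9 m/s

157.9 m/s


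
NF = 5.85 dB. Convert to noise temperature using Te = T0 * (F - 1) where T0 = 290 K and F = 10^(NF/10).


NF_lin = 10^(5.85/10) = 3.845918
Te = 290 * (3.845918 - 1) = 825.3 K

825.3 K


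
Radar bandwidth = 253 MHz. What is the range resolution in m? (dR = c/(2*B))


dR = 3e8 / (2 * 253000000.0) = 0.59 m

0.59 m


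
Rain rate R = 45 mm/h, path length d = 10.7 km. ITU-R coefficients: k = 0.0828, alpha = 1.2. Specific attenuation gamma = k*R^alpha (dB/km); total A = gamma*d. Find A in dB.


gamma = 0.0828 * 45^1.2 = 7.977841 dB/km
A = 7.977841 * 10.7 = 85.36 dB

85.36 dB


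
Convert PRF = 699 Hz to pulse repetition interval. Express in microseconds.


PRI = 1/699 = 0.0014306152 s = 1430.6 us

1430.6 us


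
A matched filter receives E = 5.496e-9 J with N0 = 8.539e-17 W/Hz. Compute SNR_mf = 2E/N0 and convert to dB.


SNR_lin = 2 * 5.496e-9 / 8.539e-17 = 1.287e8
SNR_dB = 10*log10(1.287e8) = 81.1 dB

81.1 dB


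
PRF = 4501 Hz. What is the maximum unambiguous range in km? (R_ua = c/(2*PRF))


R_ua = 3e8 / (2 * 4501) = 33325.9 m = 33.3 km

33.3 km


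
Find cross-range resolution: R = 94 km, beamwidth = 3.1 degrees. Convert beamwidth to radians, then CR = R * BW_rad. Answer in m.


BW_rad = 0.054105207
CR = 94000 * 0.054105207 = 5085.9 m

5085.9 m


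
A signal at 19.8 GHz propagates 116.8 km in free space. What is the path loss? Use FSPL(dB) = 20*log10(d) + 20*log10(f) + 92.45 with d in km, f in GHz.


20*log10(116.8) = 41.35
20*log10(19.8) = 25.93
FSPL = 159.7 dB

159.7 dB


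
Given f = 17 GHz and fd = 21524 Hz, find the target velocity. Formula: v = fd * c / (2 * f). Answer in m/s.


v = 21524 * 3e8 / (2 * 17000000000.0) = 189.9 m/s

189.9 m/s


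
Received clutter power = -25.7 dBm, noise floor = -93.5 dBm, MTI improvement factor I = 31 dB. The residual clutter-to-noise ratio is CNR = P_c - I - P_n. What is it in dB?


CNR = -25.7 - 31 - (-93.5) = 36.8 dB

36.8 dB


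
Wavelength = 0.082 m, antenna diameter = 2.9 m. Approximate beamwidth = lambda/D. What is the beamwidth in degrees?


BW_rad = 0.082 / 2.9 = 0.028276
BW_deg = 1.62 degrees

1.62 degrees


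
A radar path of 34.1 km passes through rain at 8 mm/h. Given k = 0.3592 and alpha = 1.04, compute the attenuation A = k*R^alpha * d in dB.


gamma = 0.3592 * 8^1.04 = 3.122841 dB/km
A = 3.122841 * 34.1 = 106.49 dB

106.49 dB


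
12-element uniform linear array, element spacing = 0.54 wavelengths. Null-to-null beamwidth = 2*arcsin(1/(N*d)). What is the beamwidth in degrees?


1/(N*d) = 1/(12*0.54) = 0.154321
BW = 2*arcsin(0.154321) = 17.8 degrees

17.8 degrees


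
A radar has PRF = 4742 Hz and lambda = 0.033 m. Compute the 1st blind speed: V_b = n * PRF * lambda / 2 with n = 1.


V_blind = 1 * 4742 * 0.033 / 2 = 78.2 m/s

78.2 m/s


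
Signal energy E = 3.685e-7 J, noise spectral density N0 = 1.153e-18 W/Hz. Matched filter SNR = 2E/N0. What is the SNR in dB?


SNR_lin = 2 * 3.685e-7 / 1.153e-18 = 6.392e11
SNR_dB = 10*log10(6.392e11) = 118.1 dB

118.1 dB


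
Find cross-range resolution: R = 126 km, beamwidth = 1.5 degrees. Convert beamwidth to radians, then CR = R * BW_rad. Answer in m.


BW_rad = 0.026179939
CR = 126000 * 0.026179939 = 3298.7 m

3298.7 m


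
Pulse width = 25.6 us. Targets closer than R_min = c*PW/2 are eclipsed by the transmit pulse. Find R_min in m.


R_min = 3e8 * 25.6e-6 / 2 = 3840.0 m

3840.0 m


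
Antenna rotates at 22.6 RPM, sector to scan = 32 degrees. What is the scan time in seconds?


t = 32 / (22.6 * 360) * 60 = 0.24 s

0.24 s


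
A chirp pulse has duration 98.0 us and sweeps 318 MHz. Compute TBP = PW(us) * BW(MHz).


TBP = 98.0 * 318 = 31164.0

31164.0


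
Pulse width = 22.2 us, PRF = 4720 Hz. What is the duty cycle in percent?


DC = 22.2e-6 * 4720 * 100 = 10.48%

10.48%


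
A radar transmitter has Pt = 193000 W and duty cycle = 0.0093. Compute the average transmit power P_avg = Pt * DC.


P_avg = 193000 * 0.0093 = 1794.9 W

1794.9 W


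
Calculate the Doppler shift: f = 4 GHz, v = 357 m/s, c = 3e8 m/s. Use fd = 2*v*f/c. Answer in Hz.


fd = 2 * 357 * 4000000000.0 / 3e8 = 9520.0 Hz

9520.0 Hz


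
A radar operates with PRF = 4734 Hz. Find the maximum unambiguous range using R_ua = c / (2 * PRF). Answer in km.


R_ua = 3e8 / (2 * 4734) = 31685.7 m = 31.7 km

31.7 km


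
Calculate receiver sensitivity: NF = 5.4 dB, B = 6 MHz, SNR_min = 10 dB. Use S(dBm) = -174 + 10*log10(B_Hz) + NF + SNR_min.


10*log10(6000000.0) = 67.78
S = -174 + 67.78 + 5.4 + 10 = -90.8 dBm

-90.8 dBm


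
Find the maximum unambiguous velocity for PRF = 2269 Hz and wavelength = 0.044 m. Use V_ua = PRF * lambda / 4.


V_ua = 2269 * 0.044 / 4 = 25.0 m/s

25.0 m/s


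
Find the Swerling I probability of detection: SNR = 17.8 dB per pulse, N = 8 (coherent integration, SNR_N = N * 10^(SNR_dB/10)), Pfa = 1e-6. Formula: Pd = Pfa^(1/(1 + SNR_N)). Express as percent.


SNR_lin = 10^(17.8/10) = 60.25596
SNR_N = 8 * 60.25596 = 482.04768
1/(1 + SNR_N) = 1/483.04768 = 0.0020702
Pd = (1e-6)^0.0020702 = 0.9718
Pd = 97.2%

97.2%


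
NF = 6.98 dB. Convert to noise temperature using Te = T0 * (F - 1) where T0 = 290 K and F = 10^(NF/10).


NF_lin = 10^(6.98/10) = 4.988845
Te = 290 * (4.988845 - 1) = 1156.8 K

1156.8 K


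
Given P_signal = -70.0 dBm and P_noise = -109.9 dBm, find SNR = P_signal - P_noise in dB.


SNR = -70.0 - (-109.9) = 39.9 dB

39.9 dB


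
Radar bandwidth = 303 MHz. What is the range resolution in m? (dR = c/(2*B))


dR = 3e8 / (2 * 303000000.0) = 0.5 m

0.5 m


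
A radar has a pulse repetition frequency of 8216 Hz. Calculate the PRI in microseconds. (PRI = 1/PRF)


PRI = 1/8216 = 0.0001217137 s = 121.7 us

121.7 us


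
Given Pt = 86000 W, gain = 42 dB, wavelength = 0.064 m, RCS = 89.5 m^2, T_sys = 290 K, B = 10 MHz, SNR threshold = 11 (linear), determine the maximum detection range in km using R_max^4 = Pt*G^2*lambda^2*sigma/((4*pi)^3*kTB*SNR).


G_lin = 10^(42/10) = 15848.931925
R^4 = 86000 * 15848.931925^2 * 0.064^2 * 89.5 / ((4*pi)^3 * 1.38e-23 * 290 * 10000000.0 * 11)
R^4 = 9.0653e21 m^4
R_max = (9.0653e21)^(1/4) = 308564.2 m = 308.6 km

308.6 km


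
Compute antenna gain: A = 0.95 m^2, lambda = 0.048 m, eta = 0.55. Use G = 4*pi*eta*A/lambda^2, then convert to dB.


G_linear = 4*pi*0.55*0.95/0.048^2 = 2849.8
G_dB = 10*log10(2849.8) = 34.5 dB

34.5 dB


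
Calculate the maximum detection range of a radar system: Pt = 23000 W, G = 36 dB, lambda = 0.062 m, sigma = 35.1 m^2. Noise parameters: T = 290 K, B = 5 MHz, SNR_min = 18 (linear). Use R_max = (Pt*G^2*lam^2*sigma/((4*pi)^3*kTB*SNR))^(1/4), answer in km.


G_lin = 10^(36/10) = 3981.071706
R^4 = 23000 * 3981.071706^2 * 0.062^2 * 35.1 / ((4*pi)^3 * 1.38e-23 * 290 * 5000000.0 * 18)
R^4 = 6.88128e19 m^4
R_max = (6.88128e19)^(1/4) = 91078.8 m = 91.1 km

91.1 km


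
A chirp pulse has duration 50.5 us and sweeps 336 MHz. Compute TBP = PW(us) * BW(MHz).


TBP = 50.5 * 336 = 16968.0

16968.0


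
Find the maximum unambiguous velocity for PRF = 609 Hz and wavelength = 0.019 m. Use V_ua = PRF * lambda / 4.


V_ua = 609 * 0.019 / 4 = 2.9 m/s

2.9 m/s


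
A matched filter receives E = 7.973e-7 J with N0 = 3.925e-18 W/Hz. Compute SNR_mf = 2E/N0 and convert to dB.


SNR_lin = 2 * 7.973e-7 / 3.925e-18 = 4.063e11
SNR_dB = 10*log10(4.063e11) = 116.1 dB

116.1 dB


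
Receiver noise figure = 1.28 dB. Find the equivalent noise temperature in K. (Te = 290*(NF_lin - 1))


NF_lin = 10^(1.28/10) = 1.342765
Te = 290 * (1.342765 - 1) = 99.4 K

99.4 K


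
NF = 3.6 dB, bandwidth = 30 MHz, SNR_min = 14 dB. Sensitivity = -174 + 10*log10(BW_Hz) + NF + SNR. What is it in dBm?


10*log10(30000000.0) = 74.77
S = -174 + 74.77 + 3.6 + 14 = -81.6 dBm

-81.6 dBm


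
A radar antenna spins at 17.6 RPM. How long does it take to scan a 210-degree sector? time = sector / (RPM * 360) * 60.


t = 210 / (17.6 * 360) * 60 = 1.99 s

1.99 s


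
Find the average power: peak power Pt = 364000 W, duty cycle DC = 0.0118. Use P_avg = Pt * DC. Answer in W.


P_avg = 364000 * 0.0118 = 4295.2 W

4295.2 W


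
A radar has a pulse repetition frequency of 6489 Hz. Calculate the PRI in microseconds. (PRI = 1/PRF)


PRI = 1/6489 = 0.000154107 s = 154.1 us

154.1 us


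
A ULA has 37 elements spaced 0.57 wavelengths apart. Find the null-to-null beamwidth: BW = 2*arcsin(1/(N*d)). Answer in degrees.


1/(N*d) = 1/(37*0.57) = 0.047416
BW = 2*arcsin(0.047416) = 5.4 degrees

5.4 degrees


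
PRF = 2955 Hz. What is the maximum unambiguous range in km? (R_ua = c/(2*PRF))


R_ua = 3e8 / (2 * 2955) = 50761.4 m = 50.8 km

50.8 km


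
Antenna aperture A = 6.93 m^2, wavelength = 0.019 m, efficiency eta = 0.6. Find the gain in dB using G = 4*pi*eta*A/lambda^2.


G_linear = 4*pi*0.6*6.93/0.019^2 = 144739.53
G_dB = 10*log10(144739.53) = 51.6 dB

51.6 dB


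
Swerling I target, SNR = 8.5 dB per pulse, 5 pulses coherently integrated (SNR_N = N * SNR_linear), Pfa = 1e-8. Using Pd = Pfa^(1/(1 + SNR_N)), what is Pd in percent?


SNR_lin = 10^(8.5/10) = 7.07946
SNR_N = 5 * 7.07946 = 35.3973
1/(1 + SNR_N) = 1/36.3973 = 0.0274746
Pd = (1e-8)^0.0274746 = 0.60284
Pd = 60.3%

60.3%


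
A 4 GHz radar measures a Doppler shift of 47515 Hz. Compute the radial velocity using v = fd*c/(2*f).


v = 47515 * 3e8 / (2 * 4000000000.0) = 1781.8 m/s

1781.8 m/s


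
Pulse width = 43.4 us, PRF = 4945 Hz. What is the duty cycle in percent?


DC = 43.4e-6 * 4945 * 100 = 21.46%

21.46%


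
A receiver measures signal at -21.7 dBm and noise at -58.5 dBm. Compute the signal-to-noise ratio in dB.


SNR = -21.7 - (-58.5) = 36.8 dB

36.8 dB


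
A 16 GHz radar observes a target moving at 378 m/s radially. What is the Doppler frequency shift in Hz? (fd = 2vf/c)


fd = 2 * 378 * 16000000000.0 / 3e8 = 40320.0 Hz

40320.0 Hz


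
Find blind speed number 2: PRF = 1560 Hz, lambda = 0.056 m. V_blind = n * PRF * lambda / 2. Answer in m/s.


V_blind = 2 * 1560 * 0.056 / 2 = 87.4 m/s

87.4 m/s


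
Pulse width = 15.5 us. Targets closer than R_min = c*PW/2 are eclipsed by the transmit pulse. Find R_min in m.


R_min = 3e8 * 15.5e-6 / 2 = 2325.0 m

2325.0 m


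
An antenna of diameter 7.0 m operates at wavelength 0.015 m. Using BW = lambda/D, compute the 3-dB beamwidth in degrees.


BW_rad = 0.015 / 7.0 = 0.002143
BW_deg = 0.12 degrees

0.12 degrees


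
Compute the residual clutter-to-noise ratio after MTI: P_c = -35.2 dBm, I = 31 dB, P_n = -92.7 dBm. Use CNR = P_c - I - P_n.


CNR = -35.2 - 31 - (-92.7) = 26.5 dB

26.5 dB


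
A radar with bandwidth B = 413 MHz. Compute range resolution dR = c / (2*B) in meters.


dR = 3e8 / (2 * 413000000.0) = 0.36 m

0.36 m


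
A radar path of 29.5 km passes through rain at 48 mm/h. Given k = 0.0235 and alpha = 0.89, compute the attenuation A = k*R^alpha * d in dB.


gamma = 0.0235 * 48^0.89 = 0.736839 dB/km
A = 0.736839 * 29.5 = 21.74 dB

21.74 dB


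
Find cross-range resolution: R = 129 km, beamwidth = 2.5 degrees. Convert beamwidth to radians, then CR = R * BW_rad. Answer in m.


BW_rad = 0.043633231
CR = 129000 * 0.043633231 = 5628.7 m

5628.7 m


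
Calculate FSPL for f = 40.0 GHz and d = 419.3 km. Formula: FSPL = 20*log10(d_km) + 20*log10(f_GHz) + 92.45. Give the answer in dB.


20*log10(419.3) = 52.45
20*log10(40.0) = 32.04
FSPL = 176.9 dB

176.9 dB


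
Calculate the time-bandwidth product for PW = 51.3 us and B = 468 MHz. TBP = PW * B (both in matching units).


TBP = 51.3 * 468 = 24008.4

24008.4


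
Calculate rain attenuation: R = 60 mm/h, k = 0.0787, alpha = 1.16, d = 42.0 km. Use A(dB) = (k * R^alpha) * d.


gamma = 0.0787 * 60^1.16 = 9.091388 dB/km
A = 9.091388 * 42.0 = 381.84 dB

381.84 dB


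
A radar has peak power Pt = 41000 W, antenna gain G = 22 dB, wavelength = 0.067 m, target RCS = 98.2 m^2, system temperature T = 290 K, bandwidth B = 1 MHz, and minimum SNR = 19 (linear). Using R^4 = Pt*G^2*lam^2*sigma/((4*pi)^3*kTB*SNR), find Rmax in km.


G_lin = 10^(22/10) = 158.489319
R^4 = 41000 * 158.489319^2 * 0.067^2 * 98.2 / ((4*pi)^3 * 1.38e-23 * 290 * 1000000.0 * 19)
R^4 = 3.00874e18 m^4
R_max = (3.00874e18)^(1/4) = 41648.2 m = 41.6 km

41.6 km


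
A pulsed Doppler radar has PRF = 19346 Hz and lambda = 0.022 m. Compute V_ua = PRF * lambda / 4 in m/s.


V_ua = 19346 * 0.022 / 4 = 106.4 m/s

106.4 m/s


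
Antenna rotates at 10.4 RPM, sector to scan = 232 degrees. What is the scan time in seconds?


t = 232 / (10.4 * 360) * 60 = 3.72 s

3.72 s


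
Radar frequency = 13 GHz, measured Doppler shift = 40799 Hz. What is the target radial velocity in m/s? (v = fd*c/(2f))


v = 40799 * 3e8 / (2 * 13000000000.0) = 470.8 m/s

470.8 m/s


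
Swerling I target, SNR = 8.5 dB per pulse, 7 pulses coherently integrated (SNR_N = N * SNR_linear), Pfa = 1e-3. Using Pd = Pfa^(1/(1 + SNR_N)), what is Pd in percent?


SNR_lin = 10^(8.5/10) = 7.07946
SNR_N = 7 * 7.07946 = 49.55622
1/(1 + SNR_N) = 1/50.55622 = 0.01978
Pd = (1e-3)^0.01978 = 0.87229
Pd = 87.2%

87.2%


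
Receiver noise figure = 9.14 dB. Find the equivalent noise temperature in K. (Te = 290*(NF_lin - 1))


NF_lin = 10^(9.14/10) = 8.203515
Te = 290 * (8.203515 - 1) = 2089.0 K

2089.0 K


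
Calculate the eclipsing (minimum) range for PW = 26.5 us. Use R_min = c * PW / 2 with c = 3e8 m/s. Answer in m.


R_min = 3e8 * 26.5e-6 / 2 = 3975.0 m

3975.0 m


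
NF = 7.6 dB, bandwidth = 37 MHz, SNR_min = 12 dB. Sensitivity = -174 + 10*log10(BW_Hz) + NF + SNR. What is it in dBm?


10*log10(37000000.0) = 75.68
S = -174 + 75.68 + 7.6 + 12 = -78.7 dBm

-78.7 dBm


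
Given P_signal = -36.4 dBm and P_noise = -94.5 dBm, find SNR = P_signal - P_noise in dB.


SNR = -36.4 - (-94.5) = 58.1 dB

58.1 dB


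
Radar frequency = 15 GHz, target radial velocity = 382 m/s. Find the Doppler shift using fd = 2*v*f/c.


fd = 2 * 382 * 15000000000.0 / 3e8 = 38200.0 Hz

38200.0 Hz


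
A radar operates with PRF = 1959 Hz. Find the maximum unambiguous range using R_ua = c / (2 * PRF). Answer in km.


R_ua = 3e8 / (2 * 1959) = 76569.7 m = 76.6 km

76.6 km


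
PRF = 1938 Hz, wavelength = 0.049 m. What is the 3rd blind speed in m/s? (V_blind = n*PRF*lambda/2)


V_blind = 3 * 1938 * 0.049 / 2 = 142.4 m/s

142.4 m/s


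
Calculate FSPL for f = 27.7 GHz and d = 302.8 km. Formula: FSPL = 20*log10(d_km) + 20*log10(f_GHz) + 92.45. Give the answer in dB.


20*log10(302.8) = 49.62
20*log10(27.7) = 28.85
FSPL = 170.9 dB

170.9 dB


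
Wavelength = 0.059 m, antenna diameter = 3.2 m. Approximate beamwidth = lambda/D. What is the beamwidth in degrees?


BW_rad = 0.059 / 3.2 = 0.018437
BW_deg = 1.06 degrees

1.06 degrees


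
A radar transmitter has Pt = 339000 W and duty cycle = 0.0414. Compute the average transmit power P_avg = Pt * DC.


P_avg = 339000 * 0.0414 = 14034.6 W

14034.6 W


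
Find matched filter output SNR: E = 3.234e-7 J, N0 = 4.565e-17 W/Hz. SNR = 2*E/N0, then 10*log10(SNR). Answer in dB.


SNR_lin = 2 * 3.234e-7 / 4.565e-17 = 1.417e10
SNR_dB = 10*log10(1.417e10) = 101.5 dB

101.5 dB


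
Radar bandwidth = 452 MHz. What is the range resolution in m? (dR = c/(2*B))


dR = 3e8 / (2 * 452000000.0) = 0.33 m

0.33 m


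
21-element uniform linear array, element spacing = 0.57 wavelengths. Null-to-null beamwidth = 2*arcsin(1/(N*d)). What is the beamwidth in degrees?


1/(N*d) = 1/(21*0.57) = 0.083542
BW = 2*arcsin(0.083542) = 9.6 degrees

9.6 degrees


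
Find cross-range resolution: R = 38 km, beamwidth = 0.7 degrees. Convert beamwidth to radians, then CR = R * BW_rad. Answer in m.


BW_rad = 0.012217305
CR = 38000 * 0.012217305 = 464.3 m

464.3 m


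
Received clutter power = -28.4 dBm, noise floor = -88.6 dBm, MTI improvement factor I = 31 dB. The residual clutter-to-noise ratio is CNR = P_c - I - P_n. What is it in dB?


CNR = -28.4 - 31 - (-88.6) = 29.2 dB

29.2 dB


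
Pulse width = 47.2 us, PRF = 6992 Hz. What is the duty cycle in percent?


DC = 47.2e-6 * 6992 * 100 = 33.0%

33.0%


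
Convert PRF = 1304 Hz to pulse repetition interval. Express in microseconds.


PRI = 1/1304 = 0.0007668712 s = 766.9 us

766.9 us


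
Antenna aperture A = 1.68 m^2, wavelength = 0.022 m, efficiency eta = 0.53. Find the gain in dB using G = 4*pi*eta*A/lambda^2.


G_linear = 4*pi*0.53*1.68/0.022^2 = 23117.97
G_dB = 10*log10(23117.97) = 43.6 dB

43.6 dB


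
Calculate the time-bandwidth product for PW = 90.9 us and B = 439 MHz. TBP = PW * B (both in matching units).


TBP = 90.9 * 439 = 39905.1

39905.1


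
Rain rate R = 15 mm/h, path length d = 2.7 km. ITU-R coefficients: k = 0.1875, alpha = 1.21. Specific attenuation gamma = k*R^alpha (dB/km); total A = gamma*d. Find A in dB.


gamma = 0.1875 * 15^1.21 = 4.966743 dB/km
A = 4.966743 * 2.7 = 13.41 dB

13.41 dB


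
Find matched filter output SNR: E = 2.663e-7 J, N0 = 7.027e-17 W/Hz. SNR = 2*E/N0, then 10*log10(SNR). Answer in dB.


SNR_lin = 2 * 2.663e-7 / 7.027e-17 = 7.579e9
SNR_dB = 10*log10(7.579e9) = 98.8 dB

98.8 dB


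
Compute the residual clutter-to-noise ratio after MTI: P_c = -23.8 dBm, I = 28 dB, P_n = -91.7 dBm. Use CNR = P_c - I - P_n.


CNR = -23.8 - 28 - (-91.7) = 39.9 dB

39.9 dB


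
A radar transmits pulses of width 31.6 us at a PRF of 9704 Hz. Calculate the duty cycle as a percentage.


DC = 31.6e-6 * 9704 * 100 = 30.66%

30.66%


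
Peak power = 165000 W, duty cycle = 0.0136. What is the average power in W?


P_avg = 165000 * 0.0136 = 2244.0 W

2244.0 W


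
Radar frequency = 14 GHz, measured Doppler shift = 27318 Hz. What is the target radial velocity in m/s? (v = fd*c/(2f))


v = 27318 * 3e8 / (2 * 14000000000.0) = 292.7 m/s

292.7 m/s


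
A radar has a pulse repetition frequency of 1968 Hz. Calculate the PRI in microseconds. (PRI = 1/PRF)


PRI = 1/1968 = 0.0005081301 s = 508.1 us

508.1 us


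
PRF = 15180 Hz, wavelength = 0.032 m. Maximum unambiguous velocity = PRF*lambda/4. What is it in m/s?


V_ua = 15180 * 0.032 / 4 = 121.4 m/s

121.4 m/s


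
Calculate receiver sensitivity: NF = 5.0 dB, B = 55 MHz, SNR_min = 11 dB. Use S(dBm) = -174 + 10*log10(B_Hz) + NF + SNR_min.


10*log10(55000000.0) = 77.4
S = -174 + 77.4 + 5.0 + 11 = -80.6 dBm

-80.6 dBm


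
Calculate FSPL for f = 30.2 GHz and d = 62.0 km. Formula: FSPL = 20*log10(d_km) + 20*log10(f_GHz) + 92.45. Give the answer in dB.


20*log10(62.0) = 35.85
20*log10(30.2) = 29.6
FSPL = 157.9 dB

157.9 dB


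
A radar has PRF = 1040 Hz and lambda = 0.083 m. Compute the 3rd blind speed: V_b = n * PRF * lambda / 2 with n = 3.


V_blind = 3 * 1040 * 0.083 / 2 = 129.5 m/s

129.5 m/s


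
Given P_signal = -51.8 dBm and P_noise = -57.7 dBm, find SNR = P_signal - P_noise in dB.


SNR = -51.8 - (-57.7) = 5.9 dB

5.9 dB


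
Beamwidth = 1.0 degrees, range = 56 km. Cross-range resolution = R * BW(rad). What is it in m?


BW_rad = 0.017453293
CR = 56000 * 0.017453293 = 977.4 m

977.4 m


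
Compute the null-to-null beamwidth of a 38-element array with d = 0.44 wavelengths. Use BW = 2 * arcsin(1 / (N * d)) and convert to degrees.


1/(N*d) = 1/(38*0.44) = 0.059809
BW = 2*arcsin(0.059809) = 6.9 degrees

6.9 degrees


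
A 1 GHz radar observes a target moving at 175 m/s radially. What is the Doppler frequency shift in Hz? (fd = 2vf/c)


fd = 2 * 175 * 1000000000.0 / 3e8 = 1166.7 Hz

1166.7 Hz


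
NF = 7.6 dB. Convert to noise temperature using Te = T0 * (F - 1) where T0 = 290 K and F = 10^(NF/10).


NF_lin = 10^(7.6/10) = 5.754399
Te = 290 * (5.754399 - 1) = 1378.8 K

1378.8 K


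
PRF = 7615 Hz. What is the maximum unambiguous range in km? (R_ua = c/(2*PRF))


R_ua = 3e8 / (2 * 7615) = 19698.0 m = 19.7 km

19.7 km


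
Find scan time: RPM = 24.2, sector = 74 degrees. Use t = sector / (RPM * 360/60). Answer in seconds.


t = 74 / (24.2 * 360) * 60 = 0.51 s

0.51 s


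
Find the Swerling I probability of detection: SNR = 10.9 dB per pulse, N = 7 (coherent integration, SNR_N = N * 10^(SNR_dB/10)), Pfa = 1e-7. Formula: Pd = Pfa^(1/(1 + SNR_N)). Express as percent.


SNR_lin = 10^(10.9/10) = 12.30269
SNR_N = 7 * 12.30269 = 86.11883
1/(1 + SNR_N) = 1/87.11883 = 0.0114786
Pd = (1e-7)^0.0114786 = 0.83109
Pd = 83.1%

83.1%


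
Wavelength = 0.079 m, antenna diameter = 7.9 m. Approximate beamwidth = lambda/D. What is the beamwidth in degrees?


BW_rad = 0.079 / 7.9 = 0.01
BW_deg = 0.57 degrees

0.57 degrees


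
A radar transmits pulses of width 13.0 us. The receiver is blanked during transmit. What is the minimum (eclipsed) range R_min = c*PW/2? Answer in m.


R_min = 3e8 * 13.0e-6 / 2 = 1950.0 m

1950.0 m


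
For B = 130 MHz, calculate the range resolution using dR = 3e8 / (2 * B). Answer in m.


dR = 3e8 / (2 * 130000000.0) = 1.15 m

1.15 m


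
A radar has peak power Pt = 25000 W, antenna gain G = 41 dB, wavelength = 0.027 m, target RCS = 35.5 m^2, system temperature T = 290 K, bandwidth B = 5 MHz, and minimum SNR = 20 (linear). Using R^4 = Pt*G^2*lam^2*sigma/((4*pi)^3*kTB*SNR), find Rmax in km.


G_lin = 10^(41/10) = 12589.254118
R^4 = 25000 * 12589.254118^2 * 0.027^2 * 35.5 / ((4*pi)^3 * 1.38e-23 * 290 * 5000000.0 * 20)
R^4 = 1.29119e20 m^4
R_max = (1.29119e20)^(1/4) = 106597.6 m = 106.6 km

106.6 km


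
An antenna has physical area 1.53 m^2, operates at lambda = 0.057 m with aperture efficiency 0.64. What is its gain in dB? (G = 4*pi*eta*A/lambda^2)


G_linear = 4*pi*0.64*1.53/0.057^2 = 3787.32
G_dB = 10*log10(3787.32) = 35.8 dB

35.8 dB


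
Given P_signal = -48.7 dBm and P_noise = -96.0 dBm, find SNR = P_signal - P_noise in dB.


SNR = -48.7 - (-96.0) = 47.3 dB

47.3 dB


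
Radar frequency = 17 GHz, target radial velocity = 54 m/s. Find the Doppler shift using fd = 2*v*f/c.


fd = 2 * 54 * 17000000000.0 / 3e8 = 6120.0 Hz

6120.0 Hz


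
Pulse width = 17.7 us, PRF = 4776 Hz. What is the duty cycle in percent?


DC = 17.7e-6 * 4776 * 100 = 8.45%

8.45%


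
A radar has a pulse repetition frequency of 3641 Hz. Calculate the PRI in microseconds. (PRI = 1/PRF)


PRI = 1/3641 = 0.0002746498 s = 274.6 us

274.6 us


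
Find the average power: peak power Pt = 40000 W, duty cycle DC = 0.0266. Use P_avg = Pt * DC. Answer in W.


P_avg = 40000 * 0.0266 = 1064.0 W

1064.0 W


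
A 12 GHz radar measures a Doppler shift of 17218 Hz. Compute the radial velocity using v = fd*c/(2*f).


v = 17218 * 3e8 / (2 * 12000000000.0) = 215.2 m/s

215.2 m/s


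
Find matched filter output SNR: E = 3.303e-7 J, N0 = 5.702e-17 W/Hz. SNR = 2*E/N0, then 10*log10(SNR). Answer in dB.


SNR_lin = 2 * 3.303e-7 / 5.702e-17 = 1.159e10
SNR_dB = 10*log10(1.159e10) = 100.6 dB

100.6 dB


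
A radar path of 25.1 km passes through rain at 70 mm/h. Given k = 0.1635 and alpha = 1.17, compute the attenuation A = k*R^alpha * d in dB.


gamma = 0.1635 * 70^1.17 = 23.565815 dB/km
A = 23.565815 * 25.1 = 591.5 dB

591.5 dB


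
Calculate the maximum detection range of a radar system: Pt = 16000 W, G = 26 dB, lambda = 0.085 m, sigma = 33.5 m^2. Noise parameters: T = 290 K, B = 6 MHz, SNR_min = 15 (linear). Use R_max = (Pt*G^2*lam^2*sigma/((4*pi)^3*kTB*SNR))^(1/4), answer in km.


G_lin = 10^(26/10) = 398.107171
R^4 = 16000 * 398.107171^2 * 0.085^2 * 33.5 / ((4*pi)^3 * 1.38e-23 * 290 * 6000000.0 * 15)
R^4 = 8.58724e17 m^4
R_max = (8.58724e17)^(1/4) = 30441.3 m = 30.4 km

30.4 km


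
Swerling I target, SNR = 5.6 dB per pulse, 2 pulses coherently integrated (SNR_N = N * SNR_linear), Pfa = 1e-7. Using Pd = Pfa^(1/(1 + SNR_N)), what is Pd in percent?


SNR_lin = 10^(5.6/10) = 3.63078
SNR_N = 2 * 3.63078 = 7.26156
1/(1 + SNR_N) = 1/8.26156 = 0.1210425
Pd = (1e-7)^0.1210425 = 0.14214
Pd = 14.2%

14.2%


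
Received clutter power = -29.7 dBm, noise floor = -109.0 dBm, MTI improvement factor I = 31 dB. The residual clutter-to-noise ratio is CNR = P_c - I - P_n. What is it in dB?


CNR = -29.7 - 31 - (-109.0) = 48.3 dB

48.3 dB


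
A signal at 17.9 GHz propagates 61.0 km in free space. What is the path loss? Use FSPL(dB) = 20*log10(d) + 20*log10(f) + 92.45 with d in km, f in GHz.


20*log10(61.0) = 35.71
20*log10(17.9) = 25.06
FSPL = 153.2 dB

153.2 dB


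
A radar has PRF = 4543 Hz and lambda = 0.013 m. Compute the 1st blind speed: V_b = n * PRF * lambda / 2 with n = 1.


V_blind = 1 * 4543 * 0.013 / 2 = 29.5 m/s

29.5 m/s


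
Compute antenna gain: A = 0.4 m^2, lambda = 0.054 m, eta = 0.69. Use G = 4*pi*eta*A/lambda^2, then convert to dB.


G_linear = 4*pi*0.69*0.4/0.054^2 = 1189.41
G_dB = 10*log10(1189.41) = 30.8 dB

30.8 dB


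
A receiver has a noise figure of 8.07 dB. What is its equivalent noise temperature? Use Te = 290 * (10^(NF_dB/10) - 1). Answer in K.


NF_lin = 10^(8.07/10) = 6.412096
Te = 290 * (6.412096 - 1) = 1569.5 K

1569.5 K


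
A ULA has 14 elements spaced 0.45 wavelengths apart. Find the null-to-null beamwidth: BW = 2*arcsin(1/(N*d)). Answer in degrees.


1/(N*d) = 1/(14*0.45) = 0.15873
BW = 2*arcsin(0.15873) = 18.3 degrees

18.3 degrees


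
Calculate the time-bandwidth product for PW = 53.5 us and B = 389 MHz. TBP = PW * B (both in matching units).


TBP = 53.5 * 389 = 20811.5

20811.5


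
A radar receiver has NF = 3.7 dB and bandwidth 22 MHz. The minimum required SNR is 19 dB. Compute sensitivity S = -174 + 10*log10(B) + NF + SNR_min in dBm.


10*log10(22000000.0) = 73.42
S = -174 + 73.42 + 3.7 + 19 = -77.9 dBm

-77.9 dBm


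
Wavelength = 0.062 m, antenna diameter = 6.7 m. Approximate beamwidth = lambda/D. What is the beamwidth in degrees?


BW_rad = 0.062 / 6.7 = 0.009254
BW_deg = 0.53 degrees

0.53 degrees


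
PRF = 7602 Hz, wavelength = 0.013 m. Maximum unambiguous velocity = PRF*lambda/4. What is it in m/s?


V_ua = 7602 * 0.013 / 4 = 24.7 m/s

24.7 m/s


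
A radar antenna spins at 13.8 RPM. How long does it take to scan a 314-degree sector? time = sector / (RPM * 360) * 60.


t = 314 / (13.8 * 360) * 60 = 3.79 s

3.79 s


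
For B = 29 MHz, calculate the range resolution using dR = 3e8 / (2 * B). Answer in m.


dR = 3e8 / (2 * 29000000.0) = 5.17 m

5.17 m
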